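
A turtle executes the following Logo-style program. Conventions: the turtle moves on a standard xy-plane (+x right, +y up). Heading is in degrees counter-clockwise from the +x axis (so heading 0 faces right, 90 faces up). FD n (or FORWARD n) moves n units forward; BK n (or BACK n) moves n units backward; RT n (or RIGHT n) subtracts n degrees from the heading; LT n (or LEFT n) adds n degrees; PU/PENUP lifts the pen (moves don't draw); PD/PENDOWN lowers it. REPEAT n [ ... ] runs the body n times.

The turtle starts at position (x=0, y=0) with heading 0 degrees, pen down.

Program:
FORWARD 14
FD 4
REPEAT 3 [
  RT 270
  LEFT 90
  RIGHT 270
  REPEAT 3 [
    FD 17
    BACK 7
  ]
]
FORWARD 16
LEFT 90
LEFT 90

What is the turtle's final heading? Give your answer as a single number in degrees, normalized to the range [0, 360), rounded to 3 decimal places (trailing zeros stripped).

Executing turtle program step by step:
Start: pos=(0,0), heading=0, pen down
FD 14: (0,0) -> (14,0) [heading=0, draw]
FD 4: (14,0) -> (18,0) [heading=0, draw]
REPEAT 3 [
  -- iteration 1/3 --
  RT 270: heading 0 -> 90
  LT 90: heading 90 -> 180
  RT 270: heading 180 -> 270
  REPEAT 3 [
    -- iteration 1/3 --
    FD 17: (18,0) -> (18,-17) [heading=270, draw]
    BK 7: (18,-17) -> (18,-10) [heading=270, draw]
    -- iteration 2/3 --
    FD 17: (18,-10) -> (18,-27) [heading=270, draw]
    BK 7: (18,-27) -> (18,-20) [heading=270, draw]
    -- iteration 3/3 --
    FD 17: (18,-20) -> (18,-37) [heading=270, draw]
    BK 7: (18,-37) -> (18,-30) [heading=270, draw]
  ]
  -- iteration 2/3 --
  RT 270: heading 270 -> 0
  LT 90: heading 0 -> 90
  RT 270: heading 90 -> 180
  REPEAT 3 [
    -- iteration 1/3 --
    FD 17: (18,-30) -> (1,-30) [heading=180, draw]
    BK 7: (1,-30) -> (8,-30) [heading=180, draw]
    -- iteration 2/3 --
    FD 17: (8,-30) -> (-9,-30) [heading=180, draw]
    BK 7: (-9,-30) -> (-2,-30) [heading=180, draw]
    -- iteration 3/3 --
    FD 17: (-2,-30) -> (-19,-30) [heading=180, draw]
    BK 7: (-19,-30) -> (-12,-30) [heading=180, draw]
  ]
  -- iteration 3/3 --
  RT 270: heading 180 -> 270
  LT 90: heading 270 -> 0
  RT 270: heading 0 -> 90
  REPEAT 3 [
    -- iteration 1/3 --
    FD 17: (-12,-30) -> (-12,-13) [heading=90, draw]
    BK 7: (-12,-13) -> (-12,-20) [heading=90, draw]
    -- iteration 2/3 --
    FD 17: (-12,-20) -> (-12,-3) [heading=90, draw]
    BK 7: (-12,-3) -> (-12,-10) [heading=90, draw]
    -- iteration 3/3 --
    FD 17: (-12,-10) -> (-12,7) [heading=90, draw]
    BK 7: (-12,7) -> (-12,0) [heading=90, draw]
  ]
]
FD 16: (-12,0) -> (-12,16) [heading=90, draw]
LT 90: heading 90 -> 180
LT 90: heading 180 -> 270
Final: pos=(-12,16), heading=270, 21 segment(s) drawn

Answer: 270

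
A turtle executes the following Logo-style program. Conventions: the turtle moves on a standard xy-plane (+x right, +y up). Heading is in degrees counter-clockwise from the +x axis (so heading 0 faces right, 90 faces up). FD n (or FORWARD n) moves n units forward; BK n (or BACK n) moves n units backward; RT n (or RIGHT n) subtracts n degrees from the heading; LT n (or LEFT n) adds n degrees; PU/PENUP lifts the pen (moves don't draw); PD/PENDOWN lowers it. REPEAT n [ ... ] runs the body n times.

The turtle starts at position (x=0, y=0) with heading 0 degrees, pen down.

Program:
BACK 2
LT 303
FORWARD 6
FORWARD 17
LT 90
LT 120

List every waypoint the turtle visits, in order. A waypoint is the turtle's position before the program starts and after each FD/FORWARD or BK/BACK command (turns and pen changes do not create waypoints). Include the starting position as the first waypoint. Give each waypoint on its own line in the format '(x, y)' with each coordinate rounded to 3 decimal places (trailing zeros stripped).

Answer: (0, 0)
(-2, 0)
(1.268, -5.032)
(10.527, -19.289)

Derivation:
Executing turtle program step by step:
Start: pos=(0,0), heading=0, pen down
BK 2: (0,0) -> (-2,0) [heading=0, draw]
LT 303: heading 0 -> 303
FD 6: (-2,0) -> (1.268,-5.032) [heading=303, draw]
FD 17: (1.268,-5.032) -> (10.527,-19.289) [heading=303, draw]
LT 90: heading 303 -> 33
LT 120: heading 33 -> 153
Final: pos=(10.527,-19.289), heading=153, 3 segment(s) drawn
Waypoints (4 total):
(0, 0)
(-2, 0)
(1.268, -5.032)
(10.527, -19.289)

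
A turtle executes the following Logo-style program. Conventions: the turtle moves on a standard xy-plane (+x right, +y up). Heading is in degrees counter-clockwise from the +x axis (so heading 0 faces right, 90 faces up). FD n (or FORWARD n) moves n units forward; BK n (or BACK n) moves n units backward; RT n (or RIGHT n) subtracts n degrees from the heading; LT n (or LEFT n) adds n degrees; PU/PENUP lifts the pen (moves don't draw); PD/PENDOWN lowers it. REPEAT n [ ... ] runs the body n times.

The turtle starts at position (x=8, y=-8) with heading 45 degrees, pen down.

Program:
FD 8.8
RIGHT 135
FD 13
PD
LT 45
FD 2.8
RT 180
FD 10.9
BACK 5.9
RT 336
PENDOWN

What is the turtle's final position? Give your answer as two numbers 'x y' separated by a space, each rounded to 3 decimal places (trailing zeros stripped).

Answer: 12.667 -13.222

Derivation:
Executing turtle program step by step:
Start: pos=(8,-8), heading=45, pen down
FD 8.8: (8,-8) -> (14.223,-1.777) [heading=45, draw]
RT 135: heading 45 -> 270
FD 13: (14.223,-1.777) -> (14.223,-14.777) [heading=270, draw]
PD: pen down
LT 45: heading 270 -> 315
FD 2.8: (14.223,-14.777) -> (16.202,-16.757) [heading=315, draw]
RT 180: heading 315 -> 135
FD 10.9: (16.202,-16.757) -> (8.495,-9.05) [heading=135, draw]
BK 5.9: (8.495,-9.05) -> (12.667,-13.222) [heading=135, draw]
RT 336: heading 135 -> 159
PD: pen down
Final: pos=(12.667,-13.222), heading=159, 5 segment(s) drawn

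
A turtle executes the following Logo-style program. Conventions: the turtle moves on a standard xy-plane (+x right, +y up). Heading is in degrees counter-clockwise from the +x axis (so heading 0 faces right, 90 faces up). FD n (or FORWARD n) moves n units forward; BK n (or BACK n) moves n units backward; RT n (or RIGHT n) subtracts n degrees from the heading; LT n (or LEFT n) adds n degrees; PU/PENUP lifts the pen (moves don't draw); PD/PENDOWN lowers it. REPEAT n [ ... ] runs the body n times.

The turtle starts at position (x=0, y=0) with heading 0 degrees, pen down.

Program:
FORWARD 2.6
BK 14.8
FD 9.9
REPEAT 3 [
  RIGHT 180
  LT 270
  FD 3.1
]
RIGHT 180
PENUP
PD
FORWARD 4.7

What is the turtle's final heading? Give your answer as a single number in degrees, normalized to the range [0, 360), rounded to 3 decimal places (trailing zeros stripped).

Answer: 90

Derivation:
Executing turtle program step by step:
Start: pos=(0,0), heading=0, pen down
FD 2.6: (0,0) -> (2.6,0) [heading=0, draw]
BK 14.8: (2.6,0) -> (-12.2,0) [heading=0, draw]
FD 9.9: (-12.2,0) -> (-2.3,0) [heading=0, draw]
REPEAT 3 [
  -- iteration 1/3 --
  RT 180: heading 0 -> 180
  LT 270: heading 180 -> 90
  FD 3.1: (-2.3,0) -> (-2.3,3.1) [heading=90, draw]
  -- iteration 2/3 --
  RT 180: heading 90 -> 270
  LT 270: heading 270 -> 180
  FD 3.1: (-2.3,3.1) -> (-5.4,3.1) [heading=180, draw]
  -- iteration 3/3 --
  RT 180: heading 180 -> 0
  LT 270: heading 0 -> 270
  FD 3.1: (-5.4,3.1) -> (-5.4,0) [heading=270, draw]
]
RT 180: heading 270 -> 90
PU: pen up
PD: pen down
FD 4.7: (-5.4,0) -> (-5.4,4.7) [heading=90, draw]
Final: pos=(-5.4,4.7), heading=90, 7 segment(s) drawn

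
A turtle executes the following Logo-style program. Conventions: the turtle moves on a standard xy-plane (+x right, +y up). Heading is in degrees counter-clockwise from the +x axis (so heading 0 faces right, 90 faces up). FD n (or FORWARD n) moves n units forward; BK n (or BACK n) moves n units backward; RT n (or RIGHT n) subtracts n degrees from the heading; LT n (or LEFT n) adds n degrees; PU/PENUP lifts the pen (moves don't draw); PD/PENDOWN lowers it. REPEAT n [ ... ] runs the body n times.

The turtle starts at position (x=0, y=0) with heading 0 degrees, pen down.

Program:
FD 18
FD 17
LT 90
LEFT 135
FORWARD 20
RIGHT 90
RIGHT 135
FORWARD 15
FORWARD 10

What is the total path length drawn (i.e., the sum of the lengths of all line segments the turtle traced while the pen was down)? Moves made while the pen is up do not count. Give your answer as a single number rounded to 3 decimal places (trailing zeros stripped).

Answer: 80

Derivation:
Executing turtle program step by step:
Start: pos=(0,0), heading=0, pen down
FD 18: (0,0) -> (18,0) [heading=0, draw]
FD 17: (18,0) -> (35,0) [heading=0, draw]
LT 90: heading 0 -> 90
LT 135: heading 90 -> 225
FD 20: (35,0) -> (20.858,-14.142) [heading=225, draw]
RT 90: heading 225 -> 135
RT 135: heading 135 -> 0
FD 15: (20.858,-14.142) -> (35.858,-14.142) [heading=0, draw]
FD 10: (35.858,-14.142) -> (45.858,-14.142) [heading=0, draw]
Final: pos=(45.858,-14.142), heading=0, 5 segment(s) drawn

Segment lengths:
  seg 1: (0,0) -> (18,0), length = 18
  seg 2: (18,0) -> (35,0), length = 17
  seg 3: (35,0) -> (20.858,-14.142), length = 20
  seg 4: (20.858,-14.142) -> (35.858,-14.142), length = 15
  seg 5: (35.858,-14.142) -> (45.858,-14.142), length = 10
Total = 80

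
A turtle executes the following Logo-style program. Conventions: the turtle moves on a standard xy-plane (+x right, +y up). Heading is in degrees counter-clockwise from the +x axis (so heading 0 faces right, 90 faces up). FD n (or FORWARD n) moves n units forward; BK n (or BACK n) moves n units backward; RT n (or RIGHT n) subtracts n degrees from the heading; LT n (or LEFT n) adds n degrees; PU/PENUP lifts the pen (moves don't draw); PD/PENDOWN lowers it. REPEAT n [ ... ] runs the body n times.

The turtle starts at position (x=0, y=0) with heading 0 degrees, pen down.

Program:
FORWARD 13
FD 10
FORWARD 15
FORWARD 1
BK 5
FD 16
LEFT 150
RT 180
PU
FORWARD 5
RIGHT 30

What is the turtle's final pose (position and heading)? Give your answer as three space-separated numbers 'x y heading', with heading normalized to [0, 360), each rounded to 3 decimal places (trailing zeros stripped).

Executing turtle program step by step:
Start: pos=(0,0), heading=0, pen down
FD 13: (0,0) -> (13,0) [heading=0, draw]
FD 10: (13,0) -> (23,0) [heading=0, draw]
FD 15: (23,0) -> (38,0) [heading=0, draw]
FD 1: (38,0) -> (39,0) [heading=0, draw]
BK 5: (39,0) -> (34,0) [heading=0, draw]
FD 16: (34,0) -> (50,0) [heading=0, draw]
LT 150: heading 0 -> 150
RT 180: heading 150 -> 330
PU: pen up
FD 5: (50,0) -> (54.33,-2.5) [heading=330, move]
RT 30: heading 330 -> 300
Final: pos=(54.33,-2.5), heading=300, 6 segment(s) drawn

Answer: 54.33 -2.5 300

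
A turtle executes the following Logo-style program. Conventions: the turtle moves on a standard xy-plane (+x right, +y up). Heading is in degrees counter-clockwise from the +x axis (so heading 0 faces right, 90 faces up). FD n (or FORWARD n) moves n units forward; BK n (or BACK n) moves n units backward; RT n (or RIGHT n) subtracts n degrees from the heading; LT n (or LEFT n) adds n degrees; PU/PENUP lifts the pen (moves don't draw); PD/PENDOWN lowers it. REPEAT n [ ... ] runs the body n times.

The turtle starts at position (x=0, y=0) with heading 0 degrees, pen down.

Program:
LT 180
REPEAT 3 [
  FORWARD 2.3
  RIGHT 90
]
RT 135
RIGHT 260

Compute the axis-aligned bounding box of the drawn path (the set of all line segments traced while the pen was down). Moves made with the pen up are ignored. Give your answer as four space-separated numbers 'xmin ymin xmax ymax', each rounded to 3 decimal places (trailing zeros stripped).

Executing turtle program step by step:
Start: pos=(0,0), heading=0, pen down
LT 180: heading 0 -> 180
REPEAT 3 [
  -- iteration 1/3 --
  FD 2.3: (0,0) -> (-2.3,0) [heading=180, draw]
  RT 90: heading 180 -> 90
  -- iteration 2/3 --
  FD 2.3: (-2.3,0) -> (-2.3,2.3) [heading=90, draw]
  RT 90: heading 90 -> 0
  -- iteration 3/3 --
  FD 2.3: (-2.3,2.3) -> (0,2.3) [heading=0, draw]
  RT 90: heading 0 -> 270
]
RT 135: heading 270 -> 135
RT 260: heading 135 -> 235
Final: pos=(0,2.3), heading=235, 3 segment(s) drawn

Segment endpoints: x in {-2.3, 0}, y in {0, 0, 2.3}
xmin=-2.3, ymin=0, xmax=0, ymax=2.3

Answer: -2.3 0 0 2.3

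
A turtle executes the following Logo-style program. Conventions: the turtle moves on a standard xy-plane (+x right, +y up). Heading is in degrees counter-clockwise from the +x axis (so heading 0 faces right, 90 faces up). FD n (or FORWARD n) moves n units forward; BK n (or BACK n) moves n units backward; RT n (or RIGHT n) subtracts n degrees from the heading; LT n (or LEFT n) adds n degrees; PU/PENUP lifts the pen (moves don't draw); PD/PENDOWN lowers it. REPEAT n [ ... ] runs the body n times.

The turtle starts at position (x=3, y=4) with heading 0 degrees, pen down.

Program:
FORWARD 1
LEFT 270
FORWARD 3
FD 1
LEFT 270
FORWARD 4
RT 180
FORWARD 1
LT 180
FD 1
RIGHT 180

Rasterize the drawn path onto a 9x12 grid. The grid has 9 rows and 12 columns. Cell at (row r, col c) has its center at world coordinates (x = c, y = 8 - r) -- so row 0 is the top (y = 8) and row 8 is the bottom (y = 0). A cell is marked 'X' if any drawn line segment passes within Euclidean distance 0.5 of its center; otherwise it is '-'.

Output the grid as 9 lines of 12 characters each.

Answer: ------------
------------
------------
------------
---XX-------
----X-------
----X-------
----X-------
XXXXX-------

Derivation:
Segment 0: (3,4) -> (4,4)
Segment 1: (4,4) -> (4,1)
Segment 2: (4,1) -> (4,0)
Segment 3: (4,0) -> (-0,0)
Segment 4: (-0,0) -> (1,0)
Segment 5: (1,0) -> (-0,0)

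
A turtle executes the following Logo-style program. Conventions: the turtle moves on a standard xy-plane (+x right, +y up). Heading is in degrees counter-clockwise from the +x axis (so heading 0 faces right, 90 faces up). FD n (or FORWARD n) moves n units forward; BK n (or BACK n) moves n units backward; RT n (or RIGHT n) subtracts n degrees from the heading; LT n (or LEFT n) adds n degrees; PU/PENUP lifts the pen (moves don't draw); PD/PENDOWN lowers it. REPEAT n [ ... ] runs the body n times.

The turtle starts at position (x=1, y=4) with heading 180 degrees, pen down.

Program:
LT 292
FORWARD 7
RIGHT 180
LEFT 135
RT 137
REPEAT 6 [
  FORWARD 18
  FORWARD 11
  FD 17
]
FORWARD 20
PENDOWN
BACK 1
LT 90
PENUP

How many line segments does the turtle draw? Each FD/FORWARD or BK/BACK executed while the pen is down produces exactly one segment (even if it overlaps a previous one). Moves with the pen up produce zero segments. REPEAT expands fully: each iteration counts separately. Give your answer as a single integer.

Answer: 21

Derivation:
Executing turtle program step by step:
Start: pos=(1,4), heading=180, pen down
LT 292: heading 180 -> 112
FD 7: (1,4) -> (-1.622,10.49) [heading=112, draw]
RT 180: heading 112 -> 292
LT 135: heading 292 -> 67
RT 137: heading 67 -> 290
REPEAT 6 [
  -- iteration 1/6 --
  FD 18: (-1.622,10.49) -> (4.534,-6.424) [heading=290, draw]
  FD 11: (4.534,-6.424) -> (8.296,-16.761) [heading=290, draw]
  FD 17: (8.296,-16.761) -> (14.111,-32.736) [heading=290, draw]
  -- iteration 2/6 --
  FD 18: (14.111,-32.736) -> (20.267,-49.65) [heading=290, draw]
  FD 11: (20.267,-49.65) -> (24.029,-59.987) [heading=290, draw]
  FD 17: (24.029,-59.987) -> (29.844,-75.961) [heading=290, draw]
  -- iteration 3/6 --
  FD 18: (29.844,-75.961) -> (36,-92.876) [heading=290, draw]
  FD 11: (36,-92.876) -> (39.762,-103.213) [heading=290, draw]
  FD 17: (39.762,-103.213) -> (45.577,-119.187) [heading=290, draw]
  -- iteration 4/6 --
  FD 18: (45.577,-119.187) -> (51.733,-136.102) [heading=290, draw]
  FD 11: (51.733,-136.102) -> (55.495,-146.438) [heading=290, draw]
  FD 17: (55.495,-146.438) -> (61.309,-162.413) [heading=290, draw]
  -- iteration 5/6 --
  FD 18: (61.309,-162.413) -> (67.466,-179.328) [heading=290, draw]
  FD 11: (67.466,-179.328) -> (71.228,-189.664) [heading=290, draw]
  FD 17: (71.228,-189.664) -> (77.042,-205.639) [heading=290, draw]
  -- iteration 6/6 --
  FD 18: (77.042,-205.639) -> (83.199,-222.553) [heading=290, draw]
  FD 11: (83.199,-222.553) -> (86.961,-232.89) [heading=290, draw]
  FD 17: (86.961,-232.89) -> (92.775,-248.865) [heading=290, draw]
]
FD 20: (92.775,-248.865) -> (99.616,-267.659) [heading=290, draw]
PD: pen down
BK 1: (99.616,-267.659) -> (99.274,-266.719) [heading=290, draw]
LT 90: heading 290 -> 20
PU: pen up
Final: pos=(99.274,-266.719), heading=20, 21 segment(s) drawn
Segments drawn: 21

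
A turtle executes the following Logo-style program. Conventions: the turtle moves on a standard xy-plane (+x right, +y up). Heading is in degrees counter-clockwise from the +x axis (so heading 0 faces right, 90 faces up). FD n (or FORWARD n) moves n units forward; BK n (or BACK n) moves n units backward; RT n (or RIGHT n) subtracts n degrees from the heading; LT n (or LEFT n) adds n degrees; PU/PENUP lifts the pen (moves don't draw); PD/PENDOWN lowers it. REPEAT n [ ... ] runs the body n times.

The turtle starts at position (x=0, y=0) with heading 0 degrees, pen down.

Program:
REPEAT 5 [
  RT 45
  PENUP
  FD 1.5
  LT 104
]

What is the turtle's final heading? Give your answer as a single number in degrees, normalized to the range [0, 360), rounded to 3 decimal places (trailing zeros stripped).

Executing turtle program step by step:
Start: pos=(0,0), heading=0, pen down
REPEAT 5 [
  -- iteration 1/5 --
  RT 45: heading 0 -> 315
  PU: pen up
  FD 1.5: (0,0) -> (1.061,-1.061) [heading=315, move]
  LT 104: heading 315 -> 59
  -- iteration 2/5 --
  RT 45: heading 59 -> 14
  PU: pen up
  FD 1.5: (1.061,-1.061) -> (2.516,-0.698) [heading=14, move]
  LT 104: heading 14 -> 118
  -- iteration 3/5 --
  RT 45: heading 118 -> 73
  PU: pen up
  FD 1.5: (2.516,-0.698) -> (2.955,0.737) [heading=73, move]
  LT 104: heading 73 -> 177
  -- iteration 4/5 --
  RT 45: heading 177 -> 132
  PU: pen up
  FD 1.5: (2.955,0.737) -> (1.951,1.851) [heading=132, move]
  LT 104: heading 132 -> 236
  -- iteration 5/5 --
  RT 45: heading 236 -> 191
  PU: pen up
  FD 1.5: (1.951,1.851) -> (0.479,1.565) [heading=191, move]
  LT 104: heading 191 -> 295
]
Final: pos=(0.479,1.565), heading=295, 0 segment(s) drawn

Answer: 295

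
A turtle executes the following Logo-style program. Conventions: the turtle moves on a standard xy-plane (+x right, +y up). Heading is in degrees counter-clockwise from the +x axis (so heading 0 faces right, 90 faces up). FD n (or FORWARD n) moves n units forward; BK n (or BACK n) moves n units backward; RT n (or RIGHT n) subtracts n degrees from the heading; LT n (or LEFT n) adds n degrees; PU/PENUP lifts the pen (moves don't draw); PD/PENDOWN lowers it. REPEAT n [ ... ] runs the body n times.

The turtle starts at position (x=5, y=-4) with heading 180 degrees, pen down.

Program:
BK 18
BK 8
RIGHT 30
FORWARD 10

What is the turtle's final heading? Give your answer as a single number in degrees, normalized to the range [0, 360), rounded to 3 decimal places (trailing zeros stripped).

Answer: 150

Derivation:
Executing turtle program step by step:
Start: pos=(5,-4), heading=180, pen down
BK 18: (5,-4) -> (23,-4) [heading=180, draw]
BK 8: (23,-4) -> (31,-4) [heading=180, draw]
RT 30: heading 180 -> 150
FD 10: (31,-4) -> (22.34,1) [heading=150, draw]
Final: pos=(22.34,1), heading=150, 3 segment(s) drawn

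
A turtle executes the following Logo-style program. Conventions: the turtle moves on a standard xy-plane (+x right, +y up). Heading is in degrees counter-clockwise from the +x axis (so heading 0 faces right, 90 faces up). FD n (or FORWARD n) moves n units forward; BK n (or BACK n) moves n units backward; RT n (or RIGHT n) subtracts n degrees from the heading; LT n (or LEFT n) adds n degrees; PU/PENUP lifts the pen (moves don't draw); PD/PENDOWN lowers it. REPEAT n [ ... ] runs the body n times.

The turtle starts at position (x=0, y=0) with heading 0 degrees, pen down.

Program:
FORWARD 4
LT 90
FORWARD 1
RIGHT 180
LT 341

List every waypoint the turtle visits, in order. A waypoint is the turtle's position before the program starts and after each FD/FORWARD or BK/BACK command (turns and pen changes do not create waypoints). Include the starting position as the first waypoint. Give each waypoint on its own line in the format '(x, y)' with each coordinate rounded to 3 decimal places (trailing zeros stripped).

Executing turtle program step by step:
Start: pos=(0,0), heading=0, pen down
FD 4: (0,0) -> (4,0) [heading=0, draw]
LT 90: heading 0 -> 90
FD 1: (4,0) -> (4,1) [heading=90, draw]
RT 180: heading 90 -> 270
LT 341: heading 270 -> 251
Final: pos=(4,1), heading=251, 2 segment(s) drawn
Waypoints (3 total):
(0, 0)
(4, 0)
(4, 1)

Answer: (0, 0)
(4, 0)
(4, 1)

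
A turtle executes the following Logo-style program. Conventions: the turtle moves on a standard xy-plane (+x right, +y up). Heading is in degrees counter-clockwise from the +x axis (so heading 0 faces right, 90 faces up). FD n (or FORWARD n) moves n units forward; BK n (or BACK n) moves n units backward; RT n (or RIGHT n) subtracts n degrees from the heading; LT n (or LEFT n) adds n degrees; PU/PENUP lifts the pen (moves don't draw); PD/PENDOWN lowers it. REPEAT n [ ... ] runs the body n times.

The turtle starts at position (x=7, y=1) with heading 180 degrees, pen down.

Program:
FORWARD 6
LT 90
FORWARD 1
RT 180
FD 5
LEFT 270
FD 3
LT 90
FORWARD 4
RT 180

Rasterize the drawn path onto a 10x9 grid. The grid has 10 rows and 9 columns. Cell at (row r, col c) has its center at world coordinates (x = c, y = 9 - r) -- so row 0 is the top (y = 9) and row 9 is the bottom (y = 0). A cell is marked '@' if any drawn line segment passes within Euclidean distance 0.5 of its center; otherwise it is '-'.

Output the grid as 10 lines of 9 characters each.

Answer: ----@----
----@----
----@----
----@----
-@@@@----
-@-------
-@-------
-@-------
-@@@@@@@-
-@-------

Derivation:
Segment 0: (7,1) -> (1,1)
Segment 1: (1,1) -> (1,0)
Segment 2: (1,0) -> (1,5)
Segment 3: (1,5) -> (4,5)
Segment 4: (4,5) -> (4,9)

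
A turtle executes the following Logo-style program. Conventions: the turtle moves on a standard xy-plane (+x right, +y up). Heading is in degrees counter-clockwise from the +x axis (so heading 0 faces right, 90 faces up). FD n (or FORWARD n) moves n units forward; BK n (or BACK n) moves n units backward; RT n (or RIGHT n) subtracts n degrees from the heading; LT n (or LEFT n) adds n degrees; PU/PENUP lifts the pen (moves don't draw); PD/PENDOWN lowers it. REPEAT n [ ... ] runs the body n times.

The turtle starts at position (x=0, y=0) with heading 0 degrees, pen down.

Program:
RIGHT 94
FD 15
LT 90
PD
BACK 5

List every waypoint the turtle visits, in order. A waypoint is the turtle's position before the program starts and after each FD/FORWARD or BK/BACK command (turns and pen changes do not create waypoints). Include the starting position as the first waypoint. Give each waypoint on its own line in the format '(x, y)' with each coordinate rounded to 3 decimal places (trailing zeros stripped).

Answer: (0, 0)
(-1.046, -14.963)
(-6.034, -14.615)

Derivation:
Executing turtle program step by step:
Start: pos=(0,0), heading=0, pen down
RT 94: heading 0 -> 266
FD 15: (0,0) -> (-1.046,-14.963) [heading=266, draw]
LT 90: heading 266 -> 356
PD: pen down
BK 5: (-1.046,-14.963) -> (-6.034,-14.615) [heading=356, draw]
Final: pos=(-6.034,-14.615), heading=356, 2 segment(s) drawn
Waypoints (3 total):
(0, 0)
(-1.046, -14.963)
(-6.034, -14.615)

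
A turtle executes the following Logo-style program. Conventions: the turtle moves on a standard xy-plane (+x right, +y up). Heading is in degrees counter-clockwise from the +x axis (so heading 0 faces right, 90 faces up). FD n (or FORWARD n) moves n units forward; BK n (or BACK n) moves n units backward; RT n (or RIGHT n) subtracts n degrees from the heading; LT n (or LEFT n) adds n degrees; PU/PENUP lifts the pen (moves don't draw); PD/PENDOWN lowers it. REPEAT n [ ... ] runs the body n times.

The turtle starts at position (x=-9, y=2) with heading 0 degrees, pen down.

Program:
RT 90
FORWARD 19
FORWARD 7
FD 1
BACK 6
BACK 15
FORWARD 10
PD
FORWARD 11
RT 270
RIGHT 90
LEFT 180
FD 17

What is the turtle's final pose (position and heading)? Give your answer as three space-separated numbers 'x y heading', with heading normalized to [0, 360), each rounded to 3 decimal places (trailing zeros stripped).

Answer: -9 -8 90

Derivation:
Executing turtle program step by step:
Start: pos=(-9,2), heading=0, pen down
RT 90: heading 0 -> 270
FD 19: (-9,2) -> (-9,-17) [heading=270, draw]
FD 7: (-9,-17) -> (-9,-24) [heading=270, draw]
FD 1: (-9,-24) -> (-9,-25) [heading=270, draw]
BK 6: (-9,-25) -> (-9,-19) [heading=270, draw]
BK 15: (-9,-19) -> (-9,-4) [heading=270, draw]
FD 10: (-9,-4) -> (-9,-14) [heading=270, draw]
PD: pen down
FD 11: (-9,-14) -> (-9,-25) [heading=270, draw]
RT 270: heading 270 -> 0
RT 90: heading 0 -> 270
LT 180: heading 270 -> 90
FD 17: (-9,-25) -> (-9,-8) [heading=90, draw]
Final: pos=(-9,-8), heading=90, 8 segment(s) drawn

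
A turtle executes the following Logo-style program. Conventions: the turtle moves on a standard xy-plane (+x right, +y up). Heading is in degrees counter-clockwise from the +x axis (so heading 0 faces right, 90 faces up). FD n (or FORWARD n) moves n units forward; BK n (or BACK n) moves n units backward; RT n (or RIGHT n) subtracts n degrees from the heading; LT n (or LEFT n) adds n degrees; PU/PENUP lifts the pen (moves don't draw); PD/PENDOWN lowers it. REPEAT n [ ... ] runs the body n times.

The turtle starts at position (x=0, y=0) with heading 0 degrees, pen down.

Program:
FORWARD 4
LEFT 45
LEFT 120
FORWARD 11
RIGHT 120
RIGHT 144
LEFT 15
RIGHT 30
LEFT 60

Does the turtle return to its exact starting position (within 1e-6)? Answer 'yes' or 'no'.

Answer: no

Derivation:
Executing turtle program step by step:
Start: pos=(0,0), heading=0, pen down
FD 4: (0,0) -> (4,0) [heading=0, draw]
LT 45: heading 0 -> 45
LT 120: heading 45 -> 165
FD 11: (4,0) -> (-6.625,2.847) [heading=165, draw]
RT 120: heading 165 -> 45
RT 144: heading 45 -> 261
LT 15: heading 261 -> 276
RT 30: heading 276 -> 246
LT 60: heading 246 -> 306
Final: pos=(-6.625,2.847), heading=306, 2 segment(s) drawn

Start position: (0, 0)
Final position: (-6.625, 2.847)
Distance = 7.211; >= 1e-6 -> NOT closed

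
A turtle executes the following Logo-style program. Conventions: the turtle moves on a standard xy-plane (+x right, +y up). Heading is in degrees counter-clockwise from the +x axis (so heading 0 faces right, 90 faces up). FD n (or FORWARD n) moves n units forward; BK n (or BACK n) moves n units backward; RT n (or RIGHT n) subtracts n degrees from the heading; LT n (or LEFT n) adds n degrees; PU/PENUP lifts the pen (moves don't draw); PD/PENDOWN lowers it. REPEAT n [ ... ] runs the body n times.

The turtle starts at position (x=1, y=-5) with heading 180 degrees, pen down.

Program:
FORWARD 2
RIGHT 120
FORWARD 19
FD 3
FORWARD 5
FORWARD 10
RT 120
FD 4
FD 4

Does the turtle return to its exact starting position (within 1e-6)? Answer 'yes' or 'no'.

Executing turtle program step by step:
Start: pos=(1,-5), heading=180, pen down
FD 2: (1,-5) -> (-1,-5) [heading=180, draw]
RT 120: heading 180 -> 60
FD 19: (-1,-5) -> (8.5,11.454) [heading=60, draw]
FD 3: (8.5,11.454) -> (10,14.053) [heading=60, draw]
FD 5: (10,14.053) -> (12.5,18.383) [heading=60, draw]
FD 10: (12.5,18.383) -> (17.5,27.043) [heading=60, draw]
RT 120: heading 60 -> 300
FD 4: (17.5,27.043) -> (19.5,23.579) [heading=300, draw]
FD 4: (19.5,23.579) -> (21.5,20.115) [heading=300, draw]
Final: pos=(21.5,20.115), heading=300, 7 segment(s) drawn

Start position: (1, -5)
Final position: (21.5, 20.115)
Distance = 32.419; >= 1e-6 -> NOT closed

Answer: no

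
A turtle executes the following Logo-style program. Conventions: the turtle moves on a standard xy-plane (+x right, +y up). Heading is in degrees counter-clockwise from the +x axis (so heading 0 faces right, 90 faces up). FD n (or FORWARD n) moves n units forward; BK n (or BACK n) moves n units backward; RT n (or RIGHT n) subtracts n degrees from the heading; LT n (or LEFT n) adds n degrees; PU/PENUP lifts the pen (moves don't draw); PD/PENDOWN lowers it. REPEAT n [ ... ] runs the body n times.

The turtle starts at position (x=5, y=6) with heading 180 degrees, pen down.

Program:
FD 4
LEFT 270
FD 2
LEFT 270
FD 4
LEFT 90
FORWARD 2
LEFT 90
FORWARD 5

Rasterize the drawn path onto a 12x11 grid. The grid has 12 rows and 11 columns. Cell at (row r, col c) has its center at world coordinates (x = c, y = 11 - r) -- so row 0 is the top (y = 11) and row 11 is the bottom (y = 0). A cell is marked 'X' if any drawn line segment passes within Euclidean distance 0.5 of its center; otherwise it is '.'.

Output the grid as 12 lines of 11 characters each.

Segment 0: (5,6) -> (1,6)
Segment 1: (1,6) -> (1,8)
Segment 2: (1,8) -> (5,8)
Segment 3: (5,8) -> (5,10)
Segment 4: (5,10) -> (0,10)

Answer: ...........
XXXXXX.....
.....X.....
.XXXXX.....
.X.........
.XXXXX.....
...........
...........
...........
...........
...........
...........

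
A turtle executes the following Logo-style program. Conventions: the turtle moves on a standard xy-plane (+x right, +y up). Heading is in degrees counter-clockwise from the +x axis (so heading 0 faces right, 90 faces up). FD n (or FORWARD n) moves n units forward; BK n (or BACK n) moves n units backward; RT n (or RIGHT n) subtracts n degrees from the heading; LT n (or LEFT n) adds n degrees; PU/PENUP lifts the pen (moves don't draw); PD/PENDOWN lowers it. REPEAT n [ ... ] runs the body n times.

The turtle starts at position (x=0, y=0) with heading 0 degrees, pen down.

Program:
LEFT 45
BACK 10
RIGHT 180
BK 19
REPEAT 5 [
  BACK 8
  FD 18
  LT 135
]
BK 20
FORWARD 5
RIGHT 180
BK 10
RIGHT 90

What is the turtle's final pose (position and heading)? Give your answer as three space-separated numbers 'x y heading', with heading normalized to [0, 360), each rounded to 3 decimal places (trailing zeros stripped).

Executing turtle program step by step:
Start: pos=(0,0), heading=0, pen down
LT 45: heading 0 -> 45
BK 10: (0,0) -> (-7.071,-7.071) [heading=45, draw]
RT 180: heading 45 -> 225
BK 19: (-7.071,-7.071) -> (6.364,6.364) [heading=225, draw]
REPEAT 5 [
  -- iteration 1/5 --
  BK 8: (6.364,6.364) -> (12.021,12.021) [heading=225, draw]
  FD 18: (12.021,12.021) -> (-0.707,-0.707) [heading=225, draw]
  LT 135: heading 225 -> 0
  -- iteration 2/5 --
  BK 8: (-0.707,-0.707) -> (-8.707,-0.707) [heading=0, draw]
  FD 18: (-8.707,-0.707) -> (9.293,-0.707) [heading=0, draw]
  LT 135: heading 0 -> 135
  -- iteration 3/5 --
  BK 8: (9.293,-0.707) -> (14.95,-6.364) [heading=135, draw]
  FD 18: (14.95,-6.364) -> (2.222,6.364) [heading=135, draw]
  LT 135: heading 135 -> 270
  -- iteration 4/5 --
  BK 8: (2.222,6.364) -> (2.222,14.364) [heading=270, draw]
  FD 18: (2.222,14.364) -> (2.222,-3.636) [heading=270, draw]
  LT 135: heading 270 -> 45
  -- iteration 5/5 --
  BK 8: (2.222,-3.636) -> (-3.435,-9.293) [heading=45, draw]
  FD 18: (-3.435,-9.293) -> (9.293,3.435) [heading=45, draw]
  LT 135: heading 45 -> 180
]
BK 20: (9.293,3.435) -> (29.293,3.435) [heading=180, draw]
FD 5: (29.293,3.435) -> (24.293,3.435) [heading=180, draw]
RT 180: heading 180 -> 0
BK 10: (24.293,3.435) -> (14.293,3.435) [heading=0, draw]
RT 90: heading 0 -> 270
Final: pos=(14.293,3.435), heading=270, 15 segment(s) drawn

Answer: 14.293 3.435 270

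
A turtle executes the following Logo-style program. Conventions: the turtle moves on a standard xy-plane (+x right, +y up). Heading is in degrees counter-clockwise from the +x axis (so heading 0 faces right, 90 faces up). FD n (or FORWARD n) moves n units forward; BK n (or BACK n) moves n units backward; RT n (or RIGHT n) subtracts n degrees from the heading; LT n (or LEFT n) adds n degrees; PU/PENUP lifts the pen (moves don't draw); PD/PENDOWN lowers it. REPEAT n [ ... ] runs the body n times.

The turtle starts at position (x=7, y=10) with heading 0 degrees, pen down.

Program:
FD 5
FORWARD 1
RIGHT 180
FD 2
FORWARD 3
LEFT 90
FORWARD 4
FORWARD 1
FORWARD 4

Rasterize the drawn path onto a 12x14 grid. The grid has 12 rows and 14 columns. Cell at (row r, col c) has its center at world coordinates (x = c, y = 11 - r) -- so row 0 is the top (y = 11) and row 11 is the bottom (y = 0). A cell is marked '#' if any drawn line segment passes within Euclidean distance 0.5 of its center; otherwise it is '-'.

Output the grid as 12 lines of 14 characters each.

Segment 0: (7,10) -> (12,10)
Segment 1: (12,10) -> (13,10)
Segment 2: (13,10) -> (11,10)
Segment 3: (11,10) -> (8,10)
Segment 4: (8,10) -> (8,6)
Segment 5: (8,6) -> (8,5)
Segment 6: (8,5) -> (8,1)

Answer: --------------
-------#######
--------#-----
--------#-----
--------#-----
--------#-----
--------#-----
--------#-----
--------#-----
--------#-----
--------#-----
--------------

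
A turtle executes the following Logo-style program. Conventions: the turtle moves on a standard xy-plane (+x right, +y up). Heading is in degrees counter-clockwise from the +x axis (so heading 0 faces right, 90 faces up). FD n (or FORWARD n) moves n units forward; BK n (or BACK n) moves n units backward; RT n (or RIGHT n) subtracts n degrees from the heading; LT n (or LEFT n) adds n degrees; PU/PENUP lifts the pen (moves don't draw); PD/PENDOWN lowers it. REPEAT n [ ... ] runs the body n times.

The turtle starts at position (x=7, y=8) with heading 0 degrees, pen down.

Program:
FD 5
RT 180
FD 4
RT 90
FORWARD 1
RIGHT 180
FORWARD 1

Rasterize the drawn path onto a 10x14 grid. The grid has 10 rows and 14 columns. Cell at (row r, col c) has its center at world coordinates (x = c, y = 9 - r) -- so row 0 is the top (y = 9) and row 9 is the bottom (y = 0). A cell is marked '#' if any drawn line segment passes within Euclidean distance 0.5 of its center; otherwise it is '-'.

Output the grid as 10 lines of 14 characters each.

Answer: --------#-----
-------######-
--------------
--------------
--------------
--------------
--------------
--------------
--------------
--------------

Derivation:
Segment 0: (7,8) -> (12,8)
Segment 1: (12,8) -> (8,8)
Segment 2: (8,8) -> (8,9)
Segment 3: (8,9) -> (8,8)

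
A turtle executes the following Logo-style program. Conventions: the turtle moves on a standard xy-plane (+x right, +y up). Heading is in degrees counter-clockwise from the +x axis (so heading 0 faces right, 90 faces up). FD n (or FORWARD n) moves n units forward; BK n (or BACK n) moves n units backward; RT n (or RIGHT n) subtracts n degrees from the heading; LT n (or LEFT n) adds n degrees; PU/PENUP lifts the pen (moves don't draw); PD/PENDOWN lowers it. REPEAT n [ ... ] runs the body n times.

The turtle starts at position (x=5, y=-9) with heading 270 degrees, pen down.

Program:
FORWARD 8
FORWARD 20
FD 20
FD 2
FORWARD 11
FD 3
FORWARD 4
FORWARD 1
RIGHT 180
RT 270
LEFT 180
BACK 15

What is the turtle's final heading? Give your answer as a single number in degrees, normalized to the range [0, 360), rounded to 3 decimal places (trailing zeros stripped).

Executing turtle program step by step:
Start: pos=(5,-9), heading=270, pen down
FD 8: (5,-9) -> (5,-17) [heading=270, draw]
FD 20: (5,-17) -> (5,-37) [heading=270, draw]
FD 20: (5,-37) -> (5,-57) [heading=270, draw]
FD 2: (5,-57) -> (5,-59) [heading=270, draw]
FD 11: (5,-59) -> (5,-70) [heading=270, draw]
FD 3: (5,-70) -> (5,-73) [heading=270, draw]
FD 4: (5,-73) -> (5,-77) [heading=270, draw]
FD 1: (5,-77) -> (5,-78) [heading=270, draw]
RT 180: heading 270 -> 90
RT 270: heading 90 -> 180
LT 180: heading 180 -> 0
BK 15: (5,-78) -> (-10,-78) [heading=0, draw]
Final: pos=(-10,-78), heading=0, 9 segment(s) drawn

Answer: 0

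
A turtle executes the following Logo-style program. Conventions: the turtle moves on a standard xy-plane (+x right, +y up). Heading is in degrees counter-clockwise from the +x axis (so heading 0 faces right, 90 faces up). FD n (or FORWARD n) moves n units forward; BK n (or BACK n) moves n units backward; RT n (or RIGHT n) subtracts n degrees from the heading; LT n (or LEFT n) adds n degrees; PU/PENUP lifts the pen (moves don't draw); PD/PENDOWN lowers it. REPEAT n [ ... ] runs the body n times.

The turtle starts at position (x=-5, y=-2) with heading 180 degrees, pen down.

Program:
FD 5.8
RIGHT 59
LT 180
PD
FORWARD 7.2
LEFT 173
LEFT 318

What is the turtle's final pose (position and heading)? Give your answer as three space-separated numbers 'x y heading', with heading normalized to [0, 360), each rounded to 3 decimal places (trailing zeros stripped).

Executing turtle program step by step:
Start: pos=(-5,-2), heading=180, pen down
FD 5.8: (-5,-2) -> (-10.8,-2) [heading=180, draw]
RT 59: heading 180 -> 121
LT 180: heading 121 -> 301
PD: pen down
FD 7.2: (-10.8,-2) -> (-7.092,-8.172) [heading=301, draw]
LT 173: heading 301 -> 114
LT 318: heading 114 -> 72
Final: pos=(-7.092,-8.172), heading=72, 2 segment(s) drawn

Answer: -7.092 -8.172 72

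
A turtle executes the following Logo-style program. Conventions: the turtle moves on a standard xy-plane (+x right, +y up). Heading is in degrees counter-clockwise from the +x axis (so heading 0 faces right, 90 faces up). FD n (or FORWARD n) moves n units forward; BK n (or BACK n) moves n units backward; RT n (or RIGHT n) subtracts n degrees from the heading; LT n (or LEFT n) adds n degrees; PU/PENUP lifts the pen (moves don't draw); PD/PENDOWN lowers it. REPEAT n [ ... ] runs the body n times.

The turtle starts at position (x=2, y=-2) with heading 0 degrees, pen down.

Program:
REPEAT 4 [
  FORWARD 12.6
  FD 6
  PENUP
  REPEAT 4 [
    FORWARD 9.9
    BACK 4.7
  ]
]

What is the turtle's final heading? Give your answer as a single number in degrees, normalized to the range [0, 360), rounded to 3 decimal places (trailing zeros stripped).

Executing turtle program step by step:
Start: pos=(2,-2), heading=0, pen down
REPEAT 4 [
  -- iteration 1/4 --
  FD 12.6: (2,-2) -> (14.6,-2) [heading=0, draw]
  FD 6: (14.6,-2) -> (20.6,-2) [heading=0, draw]
  PU: pen up
  REPEAT 4 [
    -- iteration 1/4 --
    FD 9.9: (20.6,-2) -> (30.5,-2) [heading=0, move]
    BK 4.7: (30.5,-2) -> (25.8,-2) [heading=0, move]
    -- iteration 2/4 --
    FD 9.9: (25.8,-2) -> (35.7,-2) [heading=0, move]
    BK 4.7: (35.7,-2) -> (31,-2) [heading=0, move]
    -- iteration 3/4 --
    FD 9.9: (31,-2) -> (40.9,-2) [heading=0, move]
    BK 4.7: (40.9,-2) -> (36.2,-2) [heading=0, move]
    -- iteration 4/4 --
    FD 9.9: (36.2,-2) -> (46.1,-2) [heading=0, move]
    BK 4.7: (46.1,-2) -> (41.4,-2) [heading=0, move]
  ]
  -- iteration 2/4 --
  FD 12.6: (41.4,-2) -> (54,-2) [heading=0, move]
  FD 6: (54,-2) -> (60,-2) [heading=0, move]
  PU: pen up
  REPEAT 4 [
    -- iteration 1/4 --
    FD 9.9: (60,-2) -> (69.9,-2) [heading=0, move]
    BK 4.7: (69.9,-2) -> (65.2,-2) [heading=0, move]
    -- iteration 2/4 --
    FD 9.9: (65.2,-2) -> (75.1,-2) [heading=0, move]
    BK 4.7: (75.1,-2) -> (70.4,-2) [heading=0, move]
    -- iteration 3/4 --
    FD 9.9: (70.4,-2) -> (80.3,-2) [heading=0, move]
    BK 4.7: (80.3,-2) -> (75.6,-2) [heading=0, move]
    -- iteration 4/4 --
    FD 9.9: (75.6,-2) -> (85.5,-2) [heading=0, move]
    BK 4.7: (85.5,-2) -> (80.8,-2) [heading=0, move]
  ]
  -- iteration 3/4 --
  FD 12.6: (80.8,-2) -> (93.4,-2) [heading=0, move]
  FD 6: (93.4,-2) -> (99.4,-2) [heading=0, move]
  PU: pen up
  REPEAT 4 [
    -- iteration 1/4 --
    FD 9.9: (99.4,-2) -> (109.3,-2) [heading=0, move]
    BK 4.7: (109.3,-2) -> (104.6,-2) [heading=0, move]
    -- iteration 2/4 --
    FD 9.9: (104.6,-2) -> (114.5,-2) [heading=0, move]
    BK 4.7: (114.5,-2) -> (109.8,-2) [heading=0, move]
    -- iteration 3/4 --
    FD 9.9: (109.8,-2) -> (119.7,-2) [heading=0, move]
    BK 4.7: (119.7,-2) -> (115,-2) [heading=0, move]
    -- iteration 4/4 --
    FD 9.9: (115,-2) -> (124.9,-2) [heading=0, move]
    BK 4.7: (124.9,-2) -> (120.2,-2) [heading=0, move]
  ]
  -- iteration 4/4 --
  FD 12.6: (120.2,-2) -> (132.8,-2) [heading=0, move]
  FD 6: (132.8,-2) -> (138.8,-2) [heading=0, move]
  PU: pen up
  REPEAT 4 [
    -- iteration 1/4 --
    FD 9.9: (138.8,-2) -> (148.7,-2) [heading=0, move]
    BK 4.7: (148.7,-2) -> (144,-2) [heading=0, move]
    -- iteration 2/4 --
    FD 9.9: (144,-2) -> (153.9,-2) [heading=0, move]
    BK 4.7: (153.9,-2) -> (149.2,-2) [heading=0, move]
    -- iteration 3/4 --
    FD 9.9: (149.2,-2) -> (159.1,-2) [heading=0, move]
    BK 4.7: (159.1,-2) -> (154.4,-2) [heading=0, move]
    -- iteration 4/4 --
    FD 9.9: (154.4,-2) -> (164.3,-2) [heading=0, move]
    BK 4.7: (164.3,-2) -> (159.6,-2) [heading=0, move]
  ]
]
Final: pos=(159.6,-2), heading=0, 2 segment(s) drawn

Answer: 0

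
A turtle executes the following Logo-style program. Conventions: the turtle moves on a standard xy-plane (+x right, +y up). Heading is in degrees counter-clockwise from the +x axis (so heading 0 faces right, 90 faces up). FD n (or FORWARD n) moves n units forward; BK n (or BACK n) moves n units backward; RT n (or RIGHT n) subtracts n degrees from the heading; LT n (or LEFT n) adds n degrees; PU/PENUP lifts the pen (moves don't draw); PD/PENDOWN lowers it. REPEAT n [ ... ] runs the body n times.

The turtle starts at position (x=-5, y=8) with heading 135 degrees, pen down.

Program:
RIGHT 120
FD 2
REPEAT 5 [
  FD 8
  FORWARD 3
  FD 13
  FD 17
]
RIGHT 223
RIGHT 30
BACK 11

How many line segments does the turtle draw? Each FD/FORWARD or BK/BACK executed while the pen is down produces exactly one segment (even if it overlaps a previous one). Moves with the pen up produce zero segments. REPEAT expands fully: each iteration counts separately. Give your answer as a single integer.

Executing turtle program step by step:
Start: pos=(-5,8), heading=135, pen down
RT 120: heading 135 -> 15
FD 2: (-5,8) -> (-3.068,8.518) [heading=15, draw]
REPEAT 5 [
  -- iteration 1/5 --
  FD 8: (-3.068,8.518) -> (4.659,10.588) [heading=15, draw]
  FD 3: (4.659,10.588) -> (7.557,11.365) [heading=15, draw]
  FD 13: (7.557,11.365) -> (20.114,14.729) [heading=15, draw]
  FD 17: (20.114,14.729) -> (36.535,19.129) [heading=15, draw]
  -- iteration 2/5 --
  FD 8: (36.535,19.129) -> (44.262,21.2) [heading=15, draw]
  FD 3: (44.262,21.2) -> (47.16,21.976) [heading=15, draw]
  FD 13: (47.16,21.976) -> (59.717,25.341) [heading=15, draw]
  FD 17: (59.717,25.341) -> (76.138,29.741) [heading=15, draw]
  -- iteration 3/5 --
  FD 8: (76.138,29.741) -> (83.865,31.811) [heading=15, draw]
  FD 3: (83.865,31.811) -> (86.763,32.588) [heading=15, draw]
  FD 13: (86.763,32.588) -> (99.32,35.952) [heading=15, draw]
  FD 17: (99.32,35.952) -> (115.741,40.352) [heading=15, draw]
  -- iteration 4/5 --
  FD 8: (115.741,40.352) -> (123.468,42.423) [heading=15, draw]
  FD 3: (123.468,42.423) -> (126.366,43.199) [heading=15, draw]
  FD 13: (126.366,43.199) -> (138.923,46.564) [heading=15, draw]
  FD 17: (138.923,46.564) -> (155.344,50.964) [heading=15, draw]
  -- iteration 5/5 --
  FD 8: (155.344,50.964) -> (163.071,53.035) [heading=15, draw]
  FD 3: (163.071,53.035) -> (165.969,53.811) [heading=15, draw]
  FD 13: (165.969,53.811) -> (178.526,57.176) [heading=15, draw]
  FD 17: (178.526,57.176) -> (194.947,61.576) [heading=15, draw]
]
RT 223: heading 15 -> 152
RT 30: heading 152 -> 122
BK 11: (194.947,61.576) -> (200.776,52.247) [heading=122, draw]
Final: pos=(200.776,52.247), heading=122, 22 segment(s) drawn
Segments drawn: 22

Answer: 22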